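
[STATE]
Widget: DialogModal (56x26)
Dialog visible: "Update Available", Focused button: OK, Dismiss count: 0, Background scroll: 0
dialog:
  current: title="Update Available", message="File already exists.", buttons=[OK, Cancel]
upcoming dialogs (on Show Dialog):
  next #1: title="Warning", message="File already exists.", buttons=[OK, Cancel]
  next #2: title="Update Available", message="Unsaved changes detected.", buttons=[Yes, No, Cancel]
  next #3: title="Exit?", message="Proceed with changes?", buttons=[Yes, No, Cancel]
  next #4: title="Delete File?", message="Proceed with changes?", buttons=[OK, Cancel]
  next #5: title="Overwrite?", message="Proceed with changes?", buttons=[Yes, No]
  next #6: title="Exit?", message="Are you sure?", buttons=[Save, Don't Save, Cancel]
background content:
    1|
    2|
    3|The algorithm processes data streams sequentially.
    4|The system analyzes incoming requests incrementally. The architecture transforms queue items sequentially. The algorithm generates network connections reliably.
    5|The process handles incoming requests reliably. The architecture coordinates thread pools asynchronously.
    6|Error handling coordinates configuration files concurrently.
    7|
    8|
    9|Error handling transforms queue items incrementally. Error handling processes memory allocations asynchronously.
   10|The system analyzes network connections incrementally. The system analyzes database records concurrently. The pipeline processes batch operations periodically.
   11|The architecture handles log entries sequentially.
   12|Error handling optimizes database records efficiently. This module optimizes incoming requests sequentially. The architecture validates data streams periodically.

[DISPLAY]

                                                        
                                                        
The algorithm processes data streams sequentially.      
The system analyzes incoming requests incrementally. The
The process handles incoming requests reliably. The arch
Error handling coordinates configuration files concurren
                                                        
                                                        
Error handling transforms queue items incrementally. Err
The system analyzes network connections incrementally. T
The architecture┌──────────────────────┐uentially.      
Error handling o│   Update Available   │s efficiently. T
                │ File already exists. │                
                │    [OK]  Cancel      │                
                └──────────────────────┘                
                                                        
                                                        
                                                        
                                                        
                                                        
                                                        
                                                        
                                                        
                                                        
                                                        
                                                        


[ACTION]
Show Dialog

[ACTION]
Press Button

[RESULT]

                                                        
                                                        
The algorithm processes data streams sequentially.      
The system analyzes incoming requests incrementally. The
The process handles incoming requests reliably. The arch
Error handling coordinates configuration files concurren
                                                        
                                                        
Error handling transforms queue items incrementally. Err
The system analyzes network connections incrementally. T
The architecture handles log entries sequentially.      
Error handling optimizes database records efficiently. T
                                                        
                                                        
                                                        
                                                        
                                                        
                                                        
                                                        
                                                        
                                                        
                                                        
                                                        
                                                        
                                                        
                                                        


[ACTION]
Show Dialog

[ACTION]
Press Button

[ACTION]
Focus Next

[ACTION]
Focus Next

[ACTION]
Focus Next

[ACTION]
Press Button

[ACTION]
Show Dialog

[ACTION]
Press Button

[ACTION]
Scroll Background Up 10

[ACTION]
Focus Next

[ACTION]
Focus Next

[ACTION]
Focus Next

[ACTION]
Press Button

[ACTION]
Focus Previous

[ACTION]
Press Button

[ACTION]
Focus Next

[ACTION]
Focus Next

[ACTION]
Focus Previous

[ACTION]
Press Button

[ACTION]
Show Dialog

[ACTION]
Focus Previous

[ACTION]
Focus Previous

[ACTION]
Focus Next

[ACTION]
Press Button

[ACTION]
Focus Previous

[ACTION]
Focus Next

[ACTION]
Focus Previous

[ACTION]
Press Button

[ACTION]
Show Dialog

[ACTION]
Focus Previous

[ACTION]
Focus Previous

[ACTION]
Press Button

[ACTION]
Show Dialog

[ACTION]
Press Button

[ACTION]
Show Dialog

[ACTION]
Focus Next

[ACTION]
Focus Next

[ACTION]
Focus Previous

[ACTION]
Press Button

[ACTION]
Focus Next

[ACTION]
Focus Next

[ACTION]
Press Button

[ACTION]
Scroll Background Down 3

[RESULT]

The system analyzes incoming requests incrementally. The
The process handles incoming requests reliably. The arch
Error handling coordinates configuration files concurren
                                                        
                                                        
Error handling transforms queue items incrementally. Err
The system analyzes network connections incrementally. T
The architecture handles log entries sequentially.      
Error handling optimizes database records efficiently. T
                                                        
                                                        
                                                        
                                                        
                                                        
                                                        
                                                        
                                                        
                                                        
                                                        
                                                        
                                                        
                                                        
                                                        
                                                        
                                                        
                                                        


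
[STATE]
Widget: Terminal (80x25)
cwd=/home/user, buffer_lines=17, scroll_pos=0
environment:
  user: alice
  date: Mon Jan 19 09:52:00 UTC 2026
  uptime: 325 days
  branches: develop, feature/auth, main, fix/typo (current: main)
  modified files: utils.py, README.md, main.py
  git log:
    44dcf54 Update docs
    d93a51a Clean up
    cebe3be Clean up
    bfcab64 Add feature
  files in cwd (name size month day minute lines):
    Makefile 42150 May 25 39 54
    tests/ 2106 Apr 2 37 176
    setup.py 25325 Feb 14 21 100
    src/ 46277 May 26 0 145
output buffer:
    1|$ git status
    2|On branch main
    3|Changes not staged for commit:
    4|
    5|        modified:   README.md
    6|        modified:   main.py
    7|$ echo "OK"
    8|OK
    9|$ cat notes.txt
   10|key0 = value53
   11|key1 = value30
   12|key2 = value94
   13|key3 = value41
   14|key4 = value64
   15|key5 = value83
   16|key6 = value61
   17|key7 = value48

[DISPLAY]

$ git status                                                                    
On branch main                                                                  
Changes not staged for commit:                                                  
                                                                                
        modified:   README.md                                                   
        modified:   main.py                                                     
$ echo "OK"                                                                     
OK                                                                              
$ cat notes.txt                                                                 
key0 = value53                                                                  
key1 = value30                                                                  
key2 = value94                                                                  
key3 = value41                                                                  
key4 = value64                                                                  
key5 = value83                                                                  
key6 = value61                                                                  
key7 = value48                                                                  
$ █                                                                             
                                                                                
                                                                                
                                                                                
                                                                                
                                                                                
                                                                                
                                                                                


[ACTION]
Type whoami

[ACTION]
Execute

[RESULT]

$ git status                                                                    
On branch main                                                                  
Changes not staged for commit:                                                  
                                                                                
        modified:   README.md                                                   
        modified:   main.py                                                     
$ echo "OK"                                                                     
OK                                                                              
$ cat notes.txt                                                                 
key0 = value53                                                                  
key1 = value30                                                                  
key2 = value94                                                                  
key3 = value41                                                                  
key4 = value64                                                                  
key5 = value83                                                                  
key6 = value61                                                                  
key7 = value48                                                                  
$ whoami                                                                        
alice                                                                           
$ █                                                                             
                                                                                
                                                                                
                                                                                
                                                                                
                                                                                


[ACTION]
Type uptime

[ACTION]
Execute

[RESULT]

$ git status                                                                    
On branch main                                                                  
Changes not staged for commit:                                                  
                                                                                
        modified:   README.md                                                   
        modified:   main.py                                                     
$ echo "OK"                                                                     
OK                                                                              
$ cat notes.txt                                                                 
key0 = value53                                                                  
key1 = value30                                                                  
key2 = value94                                                                  
key3 = value41                                                                  
key4 = value64                                                                  
key5 = value83                                                                  
key6 = value61                                                                  
key7 = value48                                                                  
$ whoami                                                                        
alice                                                                           
$ uptime                                                                        
 10:00  up 325 days                                                             
$ █                                                                             
                                                                                
                                                                                
                                                                                


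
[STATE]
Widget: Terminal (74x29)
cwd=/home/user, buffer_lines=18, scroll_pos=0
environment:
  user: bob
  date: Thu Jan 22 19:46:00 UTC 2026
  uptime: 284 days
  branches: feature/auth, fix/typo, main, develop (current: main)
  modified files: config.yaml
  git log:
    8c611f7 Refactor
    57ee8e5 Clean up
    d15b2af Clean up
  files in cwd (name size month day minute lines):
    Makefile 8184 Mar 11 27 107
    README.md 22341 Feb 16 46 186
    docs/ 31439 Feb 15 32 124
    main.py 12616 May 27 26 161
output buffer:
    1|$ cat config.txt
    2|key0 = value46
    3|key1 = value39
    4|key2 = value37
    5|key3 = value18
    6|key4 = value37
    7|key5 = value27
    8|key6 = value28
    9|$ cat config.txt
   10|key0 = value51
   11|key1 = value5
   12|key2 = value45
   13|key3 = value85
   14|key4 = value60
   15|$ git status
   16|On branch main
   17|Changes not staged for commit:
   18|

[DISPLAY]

$ cat config.txt                                                          
key0 = value46                                                            
key1 = value39                                                            
key2 = value37                                                            
key3 = value18                                                            
key4 = value37                                                            
key5 = value27                                                            
key6 = value28                                                            
$ cat config.txt                                                          
key0 = value51                                                            
key1 = value5                                                             
key2 = value45                                                            
key3 = value85                                                            
key4 = value60                                                            
$ git status                                                              
On branch main                                                            
Changes not staged for commit:                                            
                                                                          
$ █                                                                       
                                                                          
                                                                          
                                                                          
                                                                          
                                                                          
                                                                          
                                                                          
                                                                          
                                                                          
                                                                          


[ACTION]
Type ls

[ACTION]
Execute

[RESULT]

$ cat config.txt                                                          
key0 = value46                                                            
key1 = value39                                                            
key2 = value37                                                            
key3 = value18                                                            
key4 = value37                                                            
key5 = value27                                                            
key6 = value28                                                            
$ cat config.txt                                                          
key0 = value51                                                            
key1 = value5                                                             
key2 = value45                                                            
key3 = value85                                                            
key4 = value60                                                            
$ git status                                                              
On branch main                                                            
Changes not staged for commit:                                            
                                                                          
$ ls                                                                      
Makefile  README.md  docs/  main.py                                       
$ █                                                                       
                                                                          
                                                                          
                                                                          
                                                                          
                                                                          
                                                                          
                                                                          
                                                                          


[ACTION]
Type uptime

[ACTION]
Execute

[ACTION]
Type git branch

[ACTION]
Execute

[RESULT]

$ cat config.txt                                                          
key0 = value46                                                            
key1 = value39                                                            
key2 = value37                                                            
key3 = value18                                                            
key4 = value37                                                            
key5 = value27                                                            
key6 = value28                                                            
$ cat config.txt                                                          
key0 = value51                                                            
key1 = value5                                                             
key2 = value45                                                            
key3 = value85                                                            
key4 = value60                                                            
$ git status                                                              
On branch main                                                            
Changes not staged for commit:                                            
                                                                          
$ ls                                                                      
Makefile  README.md  docs/  main.py                                       
$ uptime                                                                  
 10:00  up 284 days                                                       
$ git branch                                                              
  feature/auth                                                            
  fix/typo                                                                
* main                                                                    
  develop                                                                 
$ █                                                                       
                                                                          


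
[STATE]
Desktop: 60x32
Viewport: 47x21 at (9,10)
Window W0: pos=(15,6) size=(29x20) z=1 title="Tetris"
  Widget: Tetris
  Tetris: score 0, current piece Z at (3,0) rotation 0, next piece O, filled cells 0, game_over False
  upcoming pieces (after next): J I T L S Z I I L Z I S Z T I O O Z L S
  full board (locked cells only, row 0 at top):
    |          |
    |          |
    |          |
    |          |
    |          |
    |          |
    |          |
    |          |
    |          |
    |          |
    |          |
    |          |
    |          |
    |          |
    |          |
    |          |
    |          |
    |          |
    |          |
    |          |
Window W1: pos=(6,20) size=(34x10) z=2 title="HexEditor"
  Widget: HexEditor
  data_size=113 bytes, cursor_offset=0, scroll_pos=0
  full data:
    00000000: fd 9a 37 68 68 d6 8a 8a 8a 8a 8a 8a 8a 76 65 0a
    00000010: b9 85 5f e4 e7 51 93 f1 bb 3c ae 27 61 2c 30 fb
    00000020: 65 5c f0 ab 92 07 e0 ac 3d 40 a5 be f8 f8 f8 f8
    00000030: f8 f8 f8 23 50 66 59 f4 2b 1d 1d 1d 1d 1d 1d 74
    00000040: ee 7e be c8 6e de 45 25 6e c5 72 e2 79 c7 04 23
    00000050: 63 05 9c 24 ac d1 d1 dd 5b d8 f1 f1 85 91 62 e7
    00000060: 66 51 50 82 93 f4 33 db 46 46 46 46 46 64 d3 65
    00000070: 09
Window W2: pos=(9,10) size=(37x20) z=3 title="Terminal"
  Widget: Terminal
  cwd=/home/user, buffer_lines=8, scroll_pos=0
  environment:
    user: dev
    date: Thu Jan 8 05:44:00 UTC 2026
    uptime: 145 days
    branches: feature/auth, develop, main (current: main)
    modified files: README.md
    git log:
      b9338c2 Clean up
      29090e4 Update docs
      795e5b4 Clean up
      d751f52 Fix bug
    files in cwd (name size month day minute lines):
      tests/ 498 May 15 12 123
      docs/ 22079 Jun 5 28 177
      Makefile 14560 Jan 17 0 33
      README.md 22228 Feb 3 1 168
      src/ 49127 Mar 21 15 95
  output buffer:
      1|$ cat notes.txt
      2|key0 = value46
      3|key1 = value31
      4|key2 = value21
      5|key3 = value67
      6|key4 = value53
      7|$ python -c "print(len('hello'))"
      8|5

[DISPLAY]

┏━━━━━━━━━━━━━━━━━━━━━━━━━━━━━━━━━━━┓          
┃ Terminal                          ┃          
┠───────────────────────────────────┨          
┃$ cat notes.txt                    ┃          
┃key0 = value46                     ┃          
┃key1 = value31                     ┃          
┃key2 = value21                     ┃          
┃key3 = value67                     ┃          
┃key4 = value53                     ┃          
┃$ python -c "print(len('hello'))"  ┃          
┃5                                  ┃          
┃$ █                                ┃          
┃                                   ┃          
┃                                   ┃          
┃                                   ┃          
┃                                   ┃          
┃                                   ┃          
┃                                   ┃          
┃                                   ┃          
┗━━━━━━━━━━━━━━━━━━━━━━━━━━━━━━━━━━━┛          
                                               


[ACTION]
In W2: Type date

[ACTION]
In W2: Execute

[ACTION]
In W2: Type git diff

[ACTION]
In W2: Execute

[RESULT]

┏━━━━━━━━━━━━━━━━━━━━━━━━━━━━━━━━━━━┓          
┃ Terminal                          ┃          
┠───────────────────────────────────┨          
┃key1 = value31                     ┃          
┃key2 = value21                     ┃          
┃key3 = value67                     ┃          
┃key4 = value53                     ┃          
┃$ python -c "print(len('hello'))"  ┃          
┃5                                  ┃          
┃$ date                             ┃          
┃Thu Jan 8 05:44:00 UTC 2026        ┃          
┃$ git diff                         ┃          
┃diff --git a/main.py b/main.py     ┃          
┃--- a/main.py                      ┃          
┃+++ b/main.py                      ┃          
┃@@ -1,3 +1,4 @@                    ┃          
┃+# updated                         ┃          
┃ import sys                        ┃          
┃$ █                                ┃          
┗━━━━━━━━━━━━━━━━━━━━━━━━━━━━━━━━━━━┛          
                                               


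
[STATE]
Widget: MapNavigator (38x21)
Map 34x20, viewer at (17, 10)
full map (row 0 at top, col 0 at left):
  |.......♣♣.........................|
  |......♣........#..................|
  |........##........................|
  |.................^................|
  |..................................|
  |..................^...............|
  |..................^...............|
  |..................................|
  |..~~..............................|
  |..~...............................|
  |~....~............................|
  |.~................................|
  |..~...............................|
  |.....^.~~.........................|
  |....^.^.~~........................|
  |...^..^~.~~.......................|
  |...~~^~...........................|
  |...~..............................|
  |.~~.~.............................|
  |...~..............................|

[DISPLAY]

  .......♣♣.........................  
  ......♣........#..................  
  ........##........................  
  .................^................  
  ..................................  
  ..................^...............  
  ..................^...............  
  ..................................  
  ..~~..............................  
  ..~...............................  
  ~....~...........@................  
  .~................................  
  ..~...............................  
  .....^.~~.........................  
  ....^.^.~~........................  
  ...^..^~.~~.......................  
  ...~~^~...........................  
  ...~..............................  
  .~~.~.............................  
  ...~..............................  
                                      


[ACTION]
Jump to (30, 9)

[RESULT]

                                      
.......................               
....#..................               
.......................               
......^................               
.......................               
.......^...............               
.......^...............               
.......................               
.......................               
...................@...               
.......................               
.......................               
.......................               
.......................               
.......................               
.......................               
.......................               
.......................               
.......................               
.......................               


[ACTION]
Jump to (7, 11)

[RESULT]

            ......♣........#..........
            ........##................
            .................^........
            ..........................
            ..................^.......
            ..................^.......
            ..........................
            ..~~......................
            ..~.......................
            ~....~....................
            .~.....@..................
            ..~.......................
            .....^.~~.................
            ....^.^.~~................
            ...^..^~.~~...............
            ...~~^~...................
            ...~......................
            .~~.~.....................
            ...~......................
                                      
                                      


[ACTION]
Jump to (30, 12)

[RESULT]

.......................               
......^................               
.......................               
.......^...............               
.......^...............               
.......................               
.......................               
.......................               
.......................               
.......................               
...................@...               
.......................               
.......................               
.......................               
.......................               
.......................               
.......................               
.......................               
                                      
                                      
                                      


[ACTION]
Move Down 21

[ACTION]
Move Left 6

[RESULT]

.............................         
~............................         
.............................         
.............................         
^.~~.........................         
.^.~~........................         
.^~.~~.......................         
^~...........................         
.............................         
.............................         
...................@.........         
                                      
                                      
                                      
                                      
                                      
                                      
                                      
                                      
                                      
                                      


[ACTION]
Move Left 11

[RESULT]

      ..~.............................
      ~....~..........................
      .~..............................
      ..~.............................
      .....^.~~.......................
      ....^.^.~~......................
      ...^..^~.~~.....................
      ...~~^~.........................
      ...~............................
      .~~.~...........................
      ...~.........@..................
                                      
                                      
                                      
                                      
                                      
                                      
                                      
                                      
                                      
                                      


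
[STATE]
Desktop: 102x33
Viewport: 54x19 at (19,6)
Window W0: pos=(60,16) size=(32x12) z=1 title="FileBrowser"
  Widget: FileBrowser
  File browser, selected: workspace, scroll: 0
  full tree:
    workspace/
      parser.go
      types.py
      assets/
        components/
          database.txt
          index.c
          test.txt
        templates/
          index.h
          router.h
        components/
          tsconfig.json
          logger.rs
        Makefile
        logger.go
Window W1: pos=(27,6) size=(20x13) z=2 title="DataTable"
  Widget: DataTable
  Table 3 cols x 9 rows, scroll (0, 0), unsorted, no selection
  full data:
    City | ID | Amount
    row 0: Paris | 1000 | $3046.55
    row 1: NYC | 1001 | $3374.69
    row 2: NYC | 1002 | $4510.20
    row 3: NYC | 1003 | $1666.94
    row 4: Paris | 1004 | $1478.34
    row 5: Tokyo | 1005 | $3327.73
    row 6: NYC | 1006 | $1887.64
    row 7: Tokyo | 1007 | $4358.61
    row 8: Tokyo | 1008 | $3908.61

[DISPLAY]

        ┏━━━━━━━━━━━━━━━━━━┓                          
        ┃ DataTable        ┃                          
        ┠──────────────────┨                          
        ┃City │ID  │Amount ┃                          
        ┃─────┼────┼───────┃                          
        ┃Paris│1000│$3046.5┃                          
        ┃NYC  │1001│$3374.6┃                          
        ┃NYC  │1002│$4510.2┃                          
        ┃NYC  │1003│$1666.9┃                          
        ┃Paris│1004│$1478.3┃                          
        ┃Tokyo│1005│$3327.7┃             ┏━━━━━━━━━━━━
        ┃NYC  │1006│$1887.6┃             ┃ FileBrowser
        ┗━━━━━━━━━━━━━━━━━━┛             ┠────────────
                                         ┃> [-] worksp
                                         ┃    parser.g
                                         ┃    types.py
                                         ┃    [+] asse
                                         ┃            
                                         ┃            


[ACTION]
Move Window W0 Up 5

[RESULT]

        ┏━━━━━━━━━━━━━━━━━━┓                          
        ┃ DataTable        ┃                          
        ┠──────────────────┨                          
        ┃City │ID  │Amount ┃                          
        ┃─────┼────┼───────┃                          
        ┃Paris│1000│$3046.5┃             ┏━━━━━━━━━━━━
        ┃NYC  │1001│$3374.6┃             ┃ FileBrowser
        ┃NYC  │1002│$4510.2┃             ┠────────────
        ┃NYC  │1003│$1666.9┃             ┃> [-] worksp
        ┃Paris│1004│$1478.3┃             ┃    parser.g
        ┃Tokyo│1005│$3327.7┃             ┃    types.py
        ┃NYC  │1006│$1887.6┃             ┃    [+] asse
        ┗━━━━━━━━━━━━━━━━━━┛             ┃            
                                         ┃            
                                         ┃            
                                         ┃            
                                         ┗━━━━━━━━━━━━
                                                      
                                                      


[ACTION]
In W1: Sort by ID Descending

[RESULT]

        ┏━━━━━━━━━━━━━━━━━━┓                          
        ┃ DataTable        ┃                          
        ┠──────────────────┨                          
        ┃City │ID ▼│Amount ┃                          
        ┃─────┼────┼───────┃                          
        ┃Tokyo│1008│$3908.6┃             ┏━━━━━━━━━━━━
        ┃Tokyo│1007│$4358.6┃             ┃ FileBrowser
        ┃NYC  │1006│$1887.6┃             ┠────────────
        ┃Tokyo│1005│$3327.7┃             ┃> [-] worksp
        ┃Paris│1004│$1478.3┃             ┃    parser.g
        ┃NYC  │1003│$1666.9┃             ┃    types.py
        ┃NYC  │1002│$4510.2┃             ┃    [+] asse
        ┗━━━━━━━━━━━━━━━━━━┛             ┃            
                                         ┃            
                                         ┃            
                                         ┃            
                                         ┗━━━━━━━━━━━━
                                                      
                                                      


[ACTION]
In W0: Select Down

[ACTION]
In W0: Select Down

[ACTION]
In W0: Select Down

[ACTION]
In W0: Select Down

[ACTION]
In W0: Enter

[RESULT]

        ┏━━━━━━━━━━━━━━━━━━┓                          
        ┃ DataTable        ┃                          
        ┠──────────────────┨                          
        ┃City │ID ▼│Amount ┃                          
        ┃─────┼────┼───────┃                          
        ┃Tokyo│1008│$3908.6┃             ┏━━━━━━━━━━━━
        ┃Tokyo│1007│$4358.6┃             ┃ FileBrowser
        ┃NYC  │1006│$1887.6┃             ┠────────────
        ┃Tokyo│1005│$3327.7┃             ┃  [-] worksp
        ┃Paris│1004│$1478.3┃             ┃    parser.g
        ┃NYC  │1003│$1666.9┃             ┃    types.py
        ┃NYC  │1002│$4510.2┃             ┃  > [-] asse
        ┗━━━━━━━━━━━━━━━━━━┛             ┃      [+] co
                                         ┃      [+] te
                                         ┃      [+] co
                                         ┃      Makefi
                                         ┗━━━━━━━━━━━━
                                                      
                                                      


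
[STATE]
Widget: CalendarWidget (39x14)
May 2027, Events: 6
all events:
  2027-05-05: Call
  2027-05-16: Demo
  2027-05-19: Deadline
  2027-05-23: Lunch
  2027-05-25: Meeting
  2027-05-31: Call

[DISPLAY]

                May 2027               
Mo Tu We Th Fr Sa Su                   
                1  2                   
 3  4  5*  6  7  8  9                  
10 11 12 13 14 15 16*                  
17 18 19* 20 21 22 23*                 
24 25* 26 27 28 29 30                  
31*                                    
                                       
                                       
                                       
                                       
                                       
                                       


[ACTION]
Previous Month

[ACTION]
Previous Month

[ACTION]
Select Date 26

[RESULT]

               March 2027              
Mo Tu We Th Fr Sa Su                   
 1  2  3  4  5  6  7                   
 8  9 10 11 12 13 14                   
15 16 17 18 19 20 21                   
22 23 24 25 [26] 27 28                 
29 30 31                               
                                       
                                       
                                       
                                       
                                       
                                       
                                       
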